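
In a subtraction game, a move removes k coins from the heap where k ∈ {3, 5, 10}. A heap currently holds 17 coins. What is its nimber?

0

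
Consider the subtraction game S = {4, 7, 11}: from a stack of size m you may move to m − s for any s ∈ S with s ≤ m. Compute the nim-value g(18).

0

Grundy values for subtraction set {4, 7, 11}:
k:     0  1  2  3  4  5  6  7  8  9 10 11 12 13 14 15 16 17 18
g(k):  0  0  0  0  1  1  1  1  2  2  2  2  3  3  3  0  0  0  0
So g(18) = 0.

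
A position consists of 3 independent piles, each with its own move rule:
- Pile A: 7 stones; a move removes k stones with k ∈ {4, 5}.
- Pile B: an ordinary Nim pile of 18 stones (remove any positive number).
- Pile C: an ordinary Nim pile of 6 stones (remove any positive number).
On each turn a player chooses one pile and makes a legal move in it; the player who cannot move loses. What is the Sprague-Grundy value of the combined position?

21

Build the Grundy sequence for pile A with g(k) = mex{g(k−s) : s ∈ {4, 5}, s ≤ k}:
k:     0  1  2  3  4  5  6  7
g(k):  0  0  0  0  1  1  1  1
So g(7) = 1.
Pile B is a plain Nim pile of size 18, so its Grundy value is 18.
Pile C is a plain Nim pile of size 6, so its Grundy value is 6.
By the Sprague-Grundy theorem, the Grundy value of a sum of independent games is the XOR of the component values.
Combined value = 1 XOR 18 XOR 6 = 21.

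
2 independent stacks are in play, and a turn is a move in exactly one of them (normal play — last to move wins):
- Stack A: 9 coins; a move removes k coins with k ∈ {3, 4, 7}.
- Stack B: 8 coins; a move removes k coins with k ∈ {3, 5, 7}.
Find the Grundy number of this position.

1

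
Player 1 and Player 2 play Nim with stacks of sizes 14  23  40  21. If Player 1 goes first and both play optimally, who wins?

Player 1 wins

Compute the nim-sum pairwise:
14 XOR 23 = 25
25 XOR 40 = 49
49 XOR 21 = 36
The nim-sum is 36 ≠ 0, so this is an N-position: the player to move can win; Player 1 has a winning move.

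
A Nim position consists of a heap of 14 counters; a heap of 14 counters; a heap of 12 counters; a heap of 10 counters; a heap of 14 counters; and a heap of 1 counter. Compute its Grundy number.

Compute the nim-sum pairwise:
14 ^ 14 = 0
0 ^ 12 = 12
12 ^ 10 = 6
6 ^ 14 = 8
8 ^ 1 = 9

9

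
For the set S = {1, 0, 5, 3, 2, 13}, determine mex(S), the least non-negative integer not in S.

4

The values 0, 1, 2, 3 are all present; 4 is the first non-negative integer missing from the set.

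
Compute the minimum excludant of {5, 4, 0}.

1

0 is in the set but 1 is not, so the mex is 1.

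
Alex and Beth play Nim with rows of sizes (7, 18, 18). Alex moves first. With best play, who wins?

Bitwise XOR of the heap sizes:
  00111  (7)
  10010  (18)
  10010  (18)
  -----
  00111  (7)
The nim-sum is 7 ≠ 0, so this is an N-position: the player to move can win; Alex has a winning move.

Alex wins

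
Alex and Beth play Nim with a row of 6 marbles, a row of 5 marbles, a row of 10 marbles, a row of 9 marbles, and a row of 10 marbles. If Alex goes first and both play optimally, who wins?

Compute the nim-sum pairwise:
6 ^ 5 = 3
3 ^ 10 = 9
9 ^ 9 = 0
0 ^ 10 = 10
The nim-sum is 10 ≠ 0, so this is an N-position: the player to move can win; Alex has a winning move.

Alex wins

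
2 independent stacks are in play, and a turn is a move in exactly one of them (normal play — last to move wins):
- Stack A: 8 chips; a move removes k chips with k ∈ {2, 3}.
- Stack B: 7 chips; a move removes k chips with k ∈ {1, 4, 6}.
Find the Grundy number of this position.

1

Build the Grundy sequence for stack A with g(k) = mex{g(k−s) : s ∈ {2, 3}, s ≤ k}:
g(0) = mex{} = 0
g(1) = mex{} = 0
g(2) = mex{0} = 1
g(3) = mex{0} = 1
g(4) = mex{0,1} = 2
g(5) = mex{1} = 0
g(6) = mex{1,2} = 0
g(7) = mex{0,2} = 1
g(8) = mex{0} = 1
So g(8) = 1.
Grundy values for stack B (subtraction set {1, 4, 6}):
k:     0  1  2  3  4  5  6  7
g(k):  0  1  0  1  2  0  1  0
So g(7) = 0.
By the Sprague-Grundy theorem, the Grundy value of a sum of independent games is the XOR of the component values.
Combined value = 1 XOR 0 = 1.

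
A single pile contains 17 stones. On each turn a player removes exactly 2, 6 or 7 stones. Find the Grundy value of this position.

Grundy values for subtraction set {2, 6, 7}:
k:     0  1  2  3  4  5  6  7  8  9 10 11 12 13 14 15 16 17
g(k):  0  0  1  1  0  0  1  1  2  0  3  1  2  0  0  1  1  0
So g(17) = 0.

0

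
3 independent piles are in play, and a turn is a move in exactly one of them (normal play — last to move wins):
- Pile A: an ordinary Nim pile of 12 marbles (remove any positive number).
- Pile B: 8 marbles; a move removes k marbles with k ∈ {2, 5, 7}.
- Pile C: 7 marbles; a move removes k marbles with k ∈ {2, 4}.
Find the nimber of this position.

14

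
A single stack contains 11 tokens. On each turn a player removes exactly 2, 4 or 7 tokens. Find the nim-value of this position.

1

Grundy values for subtraction set {2, 4, 7}:
k:     0  1  2  3  4  5  6  7  8  9 10 11
g(k):  0  0  1  1  2  2  0  3  1  0  2  1
So g(11) = 1.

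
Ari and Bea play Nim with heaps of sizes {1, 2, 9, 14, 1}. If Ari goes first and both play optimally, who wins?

Nim-sum: 1 ⊕ 2 ⊕ 9 ⊕ 14 ⊕ 1 = 5.
The nim-sum is 5 ≠ 0, so this is an N-position: the player to move can win; Ari has a winning move.

Ari wins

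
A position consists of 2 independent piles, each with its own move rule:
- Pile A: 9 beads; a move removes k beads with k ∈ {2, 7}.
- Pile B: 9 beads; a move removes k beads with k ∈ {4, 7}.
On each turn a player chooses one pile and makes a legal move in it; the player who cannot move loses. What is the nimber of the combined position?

2

Grundy values for pile A (subtraction set {2, 7}):
k:     0  1  2  3  4  5  6  7  8  9
g(k):  0  0  1  1  0  0  1  1  2  0
So g(9) = 0.
Build the Grundy sequence for pile B with g(k) = mex{g(k−s) : s ∈ {4, 7}, s ≤ k}:
k:     0  1  2  3  4  5  6  7  8  9
g(k):  0  0  0  0  1  1  1  1  2  2
So g(9) = 2.
By the Sprague-Grundy theorem, the Grundy value of a sum of independent games is the XOR of the component values.
Combined value = 0 XOR 2 = 2.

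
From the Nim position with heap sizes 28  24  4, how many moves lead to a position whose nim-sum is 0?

In binary:
  11100  (28)
  11000  (24)
  00100  (4)
  -----
  00000  (0)
The nim-sum is already 0, so every move leaves a nonzero nim-sum — there are no winning moves.

0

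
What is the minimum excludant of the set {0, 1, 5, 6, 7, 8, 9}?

2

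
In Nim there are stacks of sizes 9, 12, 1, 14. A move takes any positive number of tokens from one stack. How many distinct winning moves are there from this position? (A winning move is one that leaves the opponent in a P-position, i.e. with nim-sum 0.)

Compute the nim-sum pairwise:
9 ^ 12 = 5
5 ^ 1 = 4
4 ^ 14 = 10
The overall nim-sum is X = 10. A stack of size p has a winning move iff p XOR X < p (reduce it to p XOR X).
  9: 9 XOR 10 = 3 < 9 — winning move (to 3).
  12: 12 XOR 10 = 6 < 12 — winning move (to 6).
  1: 1 XOR 10 = 11 ≥ 1 — no move.
  14: 14 XOR 10 = 4 < 14 — winning move (to 4).
That gives 3 winning moves.

3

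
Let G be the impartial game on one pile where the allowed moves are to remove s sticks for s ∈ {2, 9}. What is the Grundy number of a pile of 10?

Build the Grundy sequence with g(k) = mex{g(k−s) : s ∈ {2, 9}, s ≤ k}:
g(0) = mex{} = 0
g(1) = mex{} = 0
g(2) = mex{0} = 1
g(3) = mex{0} = 1
g(4) = mex{1} = 0
g(5) = mex{1} = 0
g(6) = mex{0} = 1
g(7) = mex{0} = 1
g(8) = mex{1} = 0
g(9) = mex{0,1} = 2
g(10) = mex{0} = 1
So g(10) = 1.

1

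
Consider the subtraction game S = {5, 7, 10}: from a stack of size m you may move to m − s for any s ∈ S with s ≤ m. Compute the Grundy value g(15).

Build the Grundy sequence with g(k) = mex{g(k−s) : s ∈ {5, 7, 10}, s ≤ k}:
k:     0  1  2  3  4  5  6  7  8  9 10 11 12 13 14 15
g(k):  0  0  0  0  0  1  1  1  1  1  2  2  2  2  2  0
So g(15) = 0.

0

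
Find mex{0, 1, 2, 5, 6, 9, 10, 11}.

3

The values 0, 1, 2 are all present; 3 is the first non-negative integer missing from the set.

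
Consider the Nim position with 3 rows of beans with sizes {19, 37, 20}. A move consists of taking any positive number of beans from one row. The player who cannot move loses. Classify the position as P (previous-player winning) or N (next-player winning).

N-position

Nim-sum: 19 ^ 37 ^ 20 = 34.
The nim-sum is 34 ≠ 0, so this is an N-position: the player to move can win.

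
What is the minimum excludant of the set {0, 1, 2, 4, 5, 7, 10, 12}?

3

The values 0, 1, 2 are all present; 3 is the first non-negative integer missing from the set.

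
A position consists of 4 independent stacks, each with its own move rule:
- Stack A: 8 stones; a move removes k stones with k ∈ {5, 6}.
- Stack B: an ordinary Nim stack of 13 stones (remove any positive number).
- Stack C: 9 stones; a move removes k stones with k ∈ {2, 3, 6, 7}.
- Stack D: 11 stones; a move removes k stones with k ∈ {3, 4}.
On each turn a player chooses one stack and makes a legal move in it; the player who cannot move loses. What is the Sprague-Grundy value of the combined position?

13

For stack A, compute g(0), g(1), … with moves {5, 6}:
g(0) = mex{} = 0
g(1) = mex{} = 0
g(2) = mex{} = 0
g(3) = mex{} = 0
g(4) = mex{} = 0
g(5) = mex{0} = 1
g(6) = mex{0} = 1
g(7) = mex{0} = 1
g(8) = mex{0} = 1
So g(8) = 1.
Stack B is a plain Nim stack of size 13, so its Grundy value is 13.
Grundy values for stack C (subtraction set {2, 3, 6, 7}):
k:     0  1  2  3  4  5  6  7  8  9
g(k):  0  0  1  1  2  0  3  1  2  0
So g(9) = 0.
Grundy values for stack D (subtraction set {3, 4}):
k:     0  1  2  3  4  5  6  7  8  9 10 11
g(k):  0  0  0  1  1  1  2  0  0  0  1  1
So g(11) = 1.
The value of a disjunctive sum is the nim-sum of the parts.
Combined value = 1 ⊕ 13 ⊕ 0 ⊕ 1 = 13.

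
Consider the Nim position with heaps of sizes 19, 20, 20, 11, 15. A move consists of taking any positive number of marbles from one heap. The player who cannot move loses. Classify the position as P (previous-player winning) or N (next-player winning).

N-position

Nim-sum: 19 ^ 20 ^ 20 ^ 11 ^ 15 = 23.
The nim-sum is 23 ≠ 0, so this is an N-position: the player to move can win.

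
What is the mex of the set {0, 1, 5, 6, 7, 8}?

The values 0, 1 are all present; 2 is the first non-negative integer missing from the set.

2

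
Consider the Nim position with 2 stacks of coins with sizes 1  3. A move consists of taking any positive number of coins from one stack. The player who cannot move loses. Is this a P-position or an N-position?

N-position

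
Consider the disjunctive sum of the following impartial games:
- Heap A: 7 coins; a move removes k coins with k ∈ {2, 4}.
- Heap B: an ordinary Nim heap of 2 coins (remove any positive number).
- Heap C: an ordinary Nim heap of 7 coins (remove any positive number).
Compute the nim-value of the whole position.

5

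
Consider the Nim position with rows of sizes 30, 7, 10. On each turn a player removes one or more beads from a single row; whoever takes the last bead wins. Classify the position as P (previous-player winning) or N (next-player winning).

Compute the nim-sum pairwise:
30 XOR 7 = 25
25 XOR 10 = 19
The nim-sum is 19 ≠ 0, so this is an N-position: the player to move can win.

N-position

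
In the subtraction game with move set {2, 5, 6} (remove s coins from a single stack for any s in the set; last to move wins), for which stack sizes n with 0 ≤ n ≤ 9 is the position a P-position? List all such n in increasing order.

0, 1, 4, 8

Build the Grundy sequence with g(k) = mex{g(k−s) : s ∈ {2, 5, 6}, s ≤ k}:
k:     0  1  2  3  4  5  6  7  8  9
g(k):  0  0  1  1  0  2  1  3  0  2
The P-positions (g = 0) in 0..9 are 0, 1, 4, 8.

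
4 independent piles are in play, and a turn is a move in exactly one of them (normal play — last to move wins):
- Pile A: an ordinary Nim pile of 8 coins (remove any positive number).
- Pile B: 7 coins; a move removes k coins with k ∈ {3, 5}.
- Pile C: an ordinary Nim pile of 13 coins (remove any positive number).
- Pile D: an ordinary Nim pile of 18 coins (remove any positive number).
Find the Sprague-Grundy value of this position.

Pile A is a plain Nim pile of size 8, so its Grundy value is 8.
For pile B, compute g(0), g(1), … with moves {3, 5}:
k:     0  1  2  3  4  5  6  7
g(k):  0  0  0  1  1  1  2  2
So g(7) = 2.
Pile C is a plain Nim pile of size 13, so its Grundy value is 13.
Pile D is a plain Nim pile of size 18, so its Grundy value is 18.
The value of a disjunctive sum is the nim-sum of the parts.
Combined value = 8 XOR 2 XOR 13 XOR 18 = 21.

21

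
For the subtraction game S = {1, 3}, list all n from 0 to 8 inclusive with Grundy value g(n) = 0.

0, 2, 4, 6, 8

Build the Grundy sequence with g(k) = mex{g(k−s) : s ∈ {1, 3}, s ≤ k}:
g(0) = mex{} = 0
g(1) = mex{0} = 1
g(2) = mex{1} = 0
g(3) = mex{0} = 1
g(4) = mex{1} = 0
g(5) = mex{0} = 1
g(6) = mex{1} = 0
g(7) = mex{0} = 1
g(8) = mex{1} = 0
The P-positions (g = 0) in 0..8 are 0, 2, 4, 6, 8.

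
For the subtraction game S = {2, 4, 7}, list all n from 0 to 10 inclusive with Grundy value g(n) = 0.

0, 1, 6, 9

Build the Grundy sequence with g(k) = mex{g(k−s) : s ∈ {2, 4, 7}, s ≤ k}:
k:     0  1  2  3  4  5  6  7  8  9 10
g(k):  0  0  1  1  2  2  0  3  1  0  2
The P-positions (g = 0) in 0..10 are 0, 1, 6, 9.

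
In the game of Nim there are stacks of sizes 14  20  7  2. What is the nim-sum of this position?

In binary:
  01110  (14)
  10100  (20)
  00111  (7)
  00010  (2)
  -----
  11111  (31)

31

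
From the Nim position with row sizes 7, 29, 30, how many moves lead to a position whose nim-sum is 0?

In binary:
  00111  (7)
  11101  (29)
  11110  (30)
  -----
  00100  (4)
The overall nim-sum is X = 4. A row of size p has a winning move iff p XOR X < p (reduce it to p XOR X).
  7: 7 XOR 4 = 3 < 7 — winning move (to 3).
  29: 29 XOR 4 = 25 < 29 — winning move (to 25).
  30: 30 XOR 4 = 26 < 30 — winning move (to 26).
That gives 3 winning moves.

3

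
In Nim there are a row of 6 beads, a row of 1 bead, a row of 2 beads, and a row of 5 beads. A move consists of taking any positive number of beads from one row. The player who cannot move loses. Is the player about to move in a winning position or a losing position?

In binary:
  110  (6)
  001  (1)
  010  (2)
  101  (5)
  ---
  000  (0)
The nim-sum is 0, so this is a P-position: the player to move is in a losing position under optimal play.

Losing position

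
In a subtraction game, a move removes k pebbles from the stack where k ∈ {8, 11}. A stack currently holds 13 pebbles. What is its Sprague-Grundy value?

Build the Grundy sequence with g(k) = mex{g(k−s) : s ∈ {8, 11}, s ≤ k}:
g(0) = mex{} = 0
g(1) = mex{} = 0
g(2) = mex{} = 0
g(3) = mex{} = 0
g(4) = mex{} = 0
g(5) = mex{} = 0
g(6) = mex{} = 0
g(7) = mex{} = 0
g(8) = mex{0} = 1
g(9) = mex{0} = 1
g(10) = mex{0} = 1
g(11) = mex{0} = 1
g(12) = mex{0} = 1
g(13) = mex{0} = 1
So g(13) = 1.

1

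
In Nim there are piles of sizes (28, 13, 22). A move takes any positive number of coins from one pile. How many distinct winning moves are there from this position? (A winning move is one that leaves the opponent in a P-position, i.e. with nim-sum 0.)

3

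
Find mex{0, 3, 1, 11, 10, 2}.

The values 0, 1, 2, 3 are all present; 4 is the first non-negative integer missing from the set.

4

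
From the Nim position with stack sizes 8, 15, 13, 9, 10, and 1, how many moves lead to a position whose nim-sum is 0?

5

Compute the nim-sum pairwise:
8 ^ 15 = 7
7 ^ 13 = 10
10 ^ 9 = 3
3 ^ 10 = 9
9 ^ 1 = 8
The overall nim-sum is X = 8. A stack of size p has a winning move iff p XOR X < p (reduce it to p XOR X).
  8: 8 XOR 8 = 0 < 8 — winning move (to 0).
  15: 15 XOR 8 = 7 < 15 — winning move (to 7).
  13: 13 XOR 8 = 5 < 13 — winning move (to 5).
  9: 9 XOR 8 = 1 < 9 — winning move (to 1).
  10: 10 XOR 8 = 2 < 10 — winning move (to 2).
  1: 1 XOR 8 = 9 ≥ 1 — no move.
That gives 5 winning moves.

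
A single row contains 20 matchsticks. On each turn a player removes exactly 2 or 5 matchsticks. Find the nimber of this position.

Compute g(0), g(1), … for moves {2, 5}:
k:     0  1  2  3  4  5  6  7  8  9 10 11 12 13 14 15 16 17 18 19 20
g(k):  0  0  1  1  0  2  1  0  0  1  1  0  2  1  0  0  1  1  0  2  1
So g(20) = 1.

1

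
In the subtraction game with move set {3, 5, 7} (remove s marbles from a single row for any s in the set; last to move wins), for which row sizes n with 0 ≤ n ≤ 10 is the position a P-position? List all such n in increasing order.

Grundy values for subtraction set {3, 5, 7}:
g(0) = mex{} = 0
g(1) = mex{} = 0
g(2) = mex{} = 0
g(3) = mex{0} = 1
g(4) = mex{0} = 1
g(5) = mex{0} = 1
g(6) = mex{0,1} = 2
g(7) = mex{0,1} = 2
g(8) = mex{0,1} = 2
g(9) = mex{0,1,2} = 3
g(10) = mex{1,2} = 0
The P-positions (g = 0) in 0..10 are 0, 1, 2, 10.

0, 1, 2, 10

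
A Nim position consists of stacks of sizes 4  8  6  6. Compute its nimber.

Nim-sum: 4 ^ 8 ^ 6 ^ 6 = 12.

12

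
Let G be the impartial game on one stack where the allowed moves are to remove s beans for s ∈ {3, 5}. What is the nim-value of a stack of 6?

Build the Grundy sequence with g(k) = mex{g(k−s) : s ∈ {3, 5}, s ≤ k}:
g(0) = mex{} = 0
g(1) = mex{} = 0
g(2) = mex{} = 0
g(3) = mex{0} = 1
g(4) = mex{0} = 1
g(5) = mex{0} = 1
g(6) = mex{0,1} = 2
So g(6) = 2.

2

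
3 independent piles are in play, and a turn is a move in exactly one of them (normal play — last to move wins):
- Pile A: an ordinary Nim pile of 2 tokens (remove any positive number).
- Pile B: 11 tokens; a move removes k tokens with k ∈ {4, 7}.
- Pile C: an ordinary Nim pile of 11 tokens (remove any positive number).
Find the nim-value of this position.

9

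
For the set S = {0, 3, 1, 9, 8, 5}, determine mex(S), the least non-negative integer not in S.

2

The values 0, 1 are all present; 2 is the first non-negative integer missing from the set.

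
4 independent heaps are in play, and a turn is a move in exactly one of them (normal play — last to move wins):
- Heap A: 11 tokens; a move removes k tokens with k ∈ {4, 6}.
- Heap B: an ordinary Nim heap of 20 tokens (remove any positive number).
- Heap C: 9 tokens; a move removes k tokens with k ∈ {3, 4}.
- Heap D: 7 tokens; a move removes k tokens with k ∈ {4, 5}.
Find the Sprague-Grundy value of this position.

21

Grundy values for heap A (subtraction set {4, 6}):
g(0) = mex{} = 0
g(1) = mex{} = 0
g(2) = mex{} = 0
g(3) = mex{} = 0
g(4) = mex{0} = 1
g(5) = mex{0} = 1
g(6) = mex{0} = 1
g(7) = mex{0} = 1
g(8) = mex{0,1} = 2
g(9) = mex{0,1} = 2
g(10) = mex{1} = 0
g(11) = mex{1} = 0
So g(11) = 0.
Heap B is a plain Nim heap of size 20, so its Grundy value is 20.
Grundy values for heap C (subtraction set {3, 4}):
k:     0  1  2  3  4  5  6  7  8  9
g(k):  0  0  0  1  1  1  2  0  0  0
So g(9) = 0.
Grundy values for heap D (subtraction set {4, 5}):
g(0) = mex{} = 0
g(1) = mex{} = 0
g(2) = mex{} = 0
g(3) = mex{} = 0
g(4) = mex{0} = 1
g(5) = mex{0} = 1
g(6) = mex{0} = 1
g(7) = mex{0} = 1
So g(7) = 1.
By the Sprague-Grundy theorem, the Grundy value of a sum of independent games is the XOR of the component values.
Combined value = 0 XOR 20 XOR 0 XOR 1 = 21.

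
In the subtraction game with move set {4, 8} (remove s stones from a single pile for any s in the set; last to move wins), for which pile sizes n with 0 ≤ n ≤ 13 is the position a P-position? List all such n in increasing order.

0, 1, 2, 3, 12, 13

Grundy values for subtraction set {4, 8}:
g(0) = mex{} = 0
g(1) = mex{} = 0
g(2) = mex{} = 0
g(3) = mex{} = 0
g(4) = mex{0} = 1
g(5) = mex{0} = 1
g(6) = mex{0} = 1
g(7) = mex{0} = 1
g(8) = mex{0,1} = 2
g(9) = mex{0,1} = 2
g(10) = mex{0,1} = 2
g(11) = mex{0,1} = 2
g(12) = mex{1,2} = 0
g(13) = mex{1,2} = 0
The P-positions (g = 0) in 0..13 are 0, 1, 2, 3, 12, 13.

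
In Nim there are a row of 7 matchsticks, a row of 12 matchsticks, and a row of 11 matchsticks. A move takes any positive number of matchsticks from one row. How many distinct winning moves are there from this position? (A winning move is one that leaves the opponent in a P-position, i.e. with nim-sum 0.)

0

Compute the nim-sum pairwise:
7 XOR 12 = 11
11 XOR 11 = 0
The nim-sum is already 0, so every move leaves a nonzero nim-sum — there are no winning moves.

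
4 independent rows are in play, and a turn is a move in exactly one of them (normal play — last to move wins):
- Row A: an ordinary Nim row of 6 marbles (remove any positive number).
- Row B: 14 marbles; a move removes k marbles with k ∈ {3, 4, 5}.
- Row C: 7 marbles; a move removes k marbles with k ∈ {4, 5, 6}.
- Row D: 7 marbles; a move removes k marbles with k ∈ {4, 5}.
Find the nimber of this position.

Row A is a plain Nim row of size 6, so its Grundy value is 6.
Build the Grundy sequence for row B with g(k) = mex{g(k−s) : s ∈ {3, 4, 5}, s ≤ k}:
k:     0  1  2  3  4  5  6  7  8  9 10 11 12 13 14
g(k):  0  0  0  1  1  1  2  2  0  0  0  1  1  1  2
So g(14) = 2.
Build the Grundy sequence for row C with g(k) = mex{g(k−s) : s ∈ {4, 5, 6}, s ≤ k}:
g(0) = mex{} = 0
g(1) = mex{} = 0
g(2) = mex{} = 0
g(3) = mex{} = 0
g(4) = mex{0} = 1
g(5) = mex{0} = 1
g(6) = mex{0} = 1
g(7) = mex{0} = 1
So g(7) = 1.
For row D, compute g(0), g(1), … with moves {4, 5}:
k:     0  1  2  3  4  5  6  7
g(k):  0  0  0  0  1  1  1  1
So g(7) = 1.
By the Sprague-Grundy theorem, the Grundy value of a sum of independent games is the XOR of the component values.
Combined value = 6 ⊕ 2 ⊕ 1 ⊕ 1 = 4.

4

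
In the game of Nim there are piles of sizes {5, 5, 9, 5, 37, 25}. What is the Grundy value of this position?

Compute the nim-sum pairwise:
5 ⊕ 5 = 0
0 ⊕ 9 = 9
9 ⊕ 5 = 12
12 ⊕ 37 = 41
41 ⊕ 25 = 48

48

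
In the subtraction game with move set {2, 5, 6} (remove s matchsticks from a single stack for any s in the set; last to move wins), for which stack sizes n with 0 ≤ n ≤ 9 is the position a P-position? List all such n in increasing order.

0, 1, 4, 8

Build the Grundy sequence with g(k) = mex{g(k−s) : s ∈ {2, 5, 6}, s ≤ k}:
g(0) = mex{} = 0
g(1) = mex{} = 0
g(2) = mex{0} = 1
g(3) = mex{0} = 1
g(4) = mex{1} = 0
g(5) = mex{0,1} = 2
g(6) = mex{0} = 1
g(7) = mex{0,1,2} = 3
g(8) = mex{1} = 0
g(9) = mex{0,1,3} = 2
The P-positions (g = 0) in 0..9 are 0, 1, 4, 8.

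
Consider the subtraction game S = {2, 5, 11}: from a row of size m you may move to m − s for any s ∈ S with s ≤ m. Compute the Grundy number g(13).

Build the Grundy sequence with g(k) = mex{g(k−s) : s ∈ {2, 5, 11}, s ≤ k}:
k:     0  1  2  3  4  5  6  7  8  9 10 11 12 13
g(k):  0  0  1  1  0  2  1  0  0  1  1  2  2  3
So g(13) = 3.

3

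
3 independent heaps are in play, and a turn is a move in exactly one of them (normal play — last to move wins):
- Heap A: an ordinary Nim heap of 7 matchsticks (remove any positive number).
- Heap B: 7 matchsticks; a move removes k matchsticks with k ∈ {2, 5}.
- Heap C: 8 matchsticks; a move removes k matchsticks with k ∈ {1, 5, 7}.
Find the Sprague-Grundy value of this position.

7

Heap A is a plain Nim heap of size 7, so its Grundy value is 7.
For heap B, compute g(0), g(1), … with moves {2, 5}:
k:     0  1  2  3  4  5  6  7
g(k):  0  0  1  1  0  2  1  0
So g(7) = 0.
For heap C, compute g(0), g(1), … with moves {1, 5, 7}:
g(0) = mex{} = 0
g(1) = mex{0} = 1
g(2) = mex{1} = 0
g(3) = mex{0} = 1
g(4) = mex{1} = 0
g(5) = mex{0} = 1
g(6) = mex{1} = 0
g(7) = mex{0} = 1
g(8) = mex{1} = 0
So g(8) = 0.
The value of a disjunctive sum is the nim-sum of the parts.
Combined value = 7 XOR 0 XOR 0 = 7.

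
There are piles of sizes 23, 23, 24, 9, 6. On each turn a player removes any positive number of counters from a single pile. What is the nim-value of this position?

23

Write each in binary and XOR column by column:
  10111  (23)
  10111  (23)
  11000  (24)
  01001  (9)
  00110  (6)
  -----
  10111  (23)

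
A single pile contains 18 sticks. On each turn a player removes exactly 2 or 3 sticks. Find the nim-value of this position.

1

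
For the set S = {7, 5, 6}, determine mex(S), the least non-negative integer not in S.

0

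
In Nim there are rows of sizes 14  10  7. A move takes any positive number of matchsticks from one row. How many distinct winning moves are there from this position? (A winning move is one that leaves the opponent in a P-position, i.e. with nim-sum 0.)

3

In binary:
  1110  (14)
  1010  (10)
  0111  (7)
  ----
  0011  (3)
The overall nim-sum is X = 3. A row of size p has a winning move iff p XOR X < p (reduce it to p XOR X).
  14: 14 XOR 3 = 13 < 14 — winning move (to 13).
  10: 10 XOR 3 = 9 < 10 — winning move (to 9).
  7: 7 XOR 3 = 4 < 7 — winning move (to 4).
That gives 3 winning moves.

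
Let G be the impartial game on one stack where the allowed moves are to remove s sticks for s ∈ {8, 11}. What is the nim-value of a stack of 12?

Build the Grundy sequence with g(k) = mex{g(k−s) : s ∈ {8, 11}, s ≤ k}:
k:     0  1  2  3  4  5  6  7  8  9 10 11 12
g(k):  0  0  0  0  0  0  0  0  1  1  1  1  1
So g(12) = 1.

1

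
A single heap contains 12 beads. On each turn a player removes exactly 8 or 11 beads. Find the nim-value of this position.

1

Compute g(0), g(1), … for moves {8, 11}:
k:     0  1  2  3  4  5  6  7  8  9 10 11 12
g(k):  0  0  0  0  0  0  0  0  1  1  1  1  1
So g(12) = 1.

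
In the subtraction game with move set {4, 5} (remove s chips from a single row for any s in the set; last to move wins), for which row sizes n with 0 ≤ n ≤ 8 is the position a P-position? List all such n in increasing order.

0, 1, 2, 3

Build the Grundy sequence with g(k) = mex{g(k−s) : s ∈ {4, 5}, s ≤ k}:
g(0) = mex{} = 0
g(1) = mex{} = 0
g(2) = mex{} = 0
g(3) = mex{} = 0
g(4) = mex{0} = 1
g(5) = mex{0} = 1
g(6) = mex{0} = 1
g(7) = mex{0} = 1
g(8) = mex{0,1} = 2
The P-positions (g = 0) in 0..8 are 0, 1, 2, 3.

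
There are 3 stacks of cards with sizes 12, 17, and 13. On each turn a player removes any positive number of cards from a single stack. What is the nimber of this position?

Compute the nim-sum pairwise:
12 ^ 17 = 29
29 ^ 13 = 16

16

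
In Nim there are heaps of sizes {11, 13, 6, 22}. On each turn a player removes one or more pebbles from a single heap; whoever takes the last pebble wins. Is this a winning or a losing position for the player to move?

Winning position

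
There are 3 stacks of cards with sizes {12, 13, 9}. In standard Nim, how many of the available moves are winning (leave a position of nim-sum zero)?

Compute the nim-sum pairwise:
12 ^ 13 = 1
1 ^ 9 = 8
The overall nim-sum is X = 8. A stack of size p has a winning move iff p XOR X < p (reduce it to p XOR X).
  12: 12 XOR 8 = 4 < 12 — winning move (to 4).
  13: 13 XOR 8 = 5 < 13 — winning move (to 5).
  9: 9 XOR 8 = 1 < 9 — winning move (to 1).
That gives 3 winning moves.

3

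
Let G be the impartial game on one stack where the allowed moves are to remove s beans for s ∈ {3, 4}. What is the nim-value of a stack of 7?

0

Grundy values for subtraction set {3, 4}:
g(0) = mex{} = 0
g(1) = mex{} = 0
g(2) = mex{} = 0
g(3) = mex{0} = 1
g(4) = mex{0} = 1
g(5) = mex{0} = 1
g(6) = mex{0,1} = 2
g(7) = mex{1} = 0
So g(7) = 0.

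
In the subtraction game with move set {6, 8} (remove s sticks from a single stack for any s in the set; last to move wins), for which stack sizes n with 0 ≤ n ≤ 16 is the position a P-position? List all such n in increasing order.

0, 1, 2, 3, 4, 5, 14, 15, 16

Grundy values for subtraction set {6, 8}:
k:     0  1  2  3  4  5  6  7  8  9 10 11 12 13 14 15 16
g(k):  0  0  0  0  0  0  1  1  1  1  1  1  2  2  0  0  0
The P-positions (g = 0) in 0..16 are 0, 1, 2, 3, 4, 5, 14, 15, 16.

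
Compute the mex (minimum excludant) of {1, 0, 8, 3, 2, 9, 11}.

The values 0, 1, 2, 3 are all present; 4 is the first non-negative integer missing from the set.

4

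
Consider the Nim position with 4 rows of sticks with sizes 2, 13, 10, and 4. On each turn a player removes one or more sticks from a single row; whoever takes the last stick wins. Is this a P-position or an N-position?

N-position

Compute the nim-sum pairwise:
2 ⊕ 13 = 15
15 ⊕ 10 = 5
5 ⊕ 4 = 1
The nim-sum is 1 ≠ 0, so this is an N-position: the player to move can win.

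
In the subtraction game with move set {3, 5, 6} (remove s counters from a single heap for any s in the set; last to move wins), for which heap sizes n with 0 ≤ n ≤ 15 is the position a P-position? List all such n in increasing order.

0, 1, 2, 9, 10, 11

Grundy values for subtraction set {3, 5, 6}:
k:     0  1  2  3  4  5  6  7  8  9 10 11 12 13 14 15
g(k):  0  0  0  1  1  1  2  2  2  0  0  0  1  1  1  2
The P-positions (g = 0) in 0..15 are 0, 1, 2, 9, 10, 11.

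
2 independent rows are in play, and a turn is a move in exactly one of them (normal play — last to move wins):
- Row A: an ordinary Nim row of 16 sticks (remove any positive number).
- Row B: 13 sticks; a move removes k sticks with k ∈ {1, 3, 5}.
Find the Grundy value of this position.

Row A is a plain Nim row of size 16, so its Grundy value is 16.
Build the Grundy sequence for row B with g(k) = mex{g(k−s) : s ∈ {1, 3, 5}, s ≤ k}:
k:     0  1  2  3  4  5  6  7  8  9 10 11 12 13
g(k):  0  1  0  1  0  1  0  1  0  1  0  1  0  1
So g(13) = 1.
By the Sprague-Grundy theorem, the Grundy value of a sum of independent games is the XOR of the component values.
Combined value = 16 ⊕ 1 = 17.

17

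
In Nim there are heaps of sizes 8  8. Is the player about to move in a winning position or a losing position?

In binary:
  1000  (8)
  1000  (8)
  ----
  0000  (0)
The nim-sum is 0, so this is a P-position: the player to move is in a losing position under optimal play.

Losing position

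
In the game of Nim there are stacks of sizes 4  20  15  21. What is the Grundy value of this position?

10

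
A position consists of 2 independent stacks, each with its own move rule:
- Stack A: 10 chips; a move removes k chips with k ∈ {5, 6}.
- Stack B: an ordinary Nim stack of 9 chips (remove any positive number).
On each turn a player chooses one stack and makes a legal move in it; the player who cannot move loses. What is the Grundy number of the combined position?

11

Grundy values for stack A (subtraction set {5, 6}):
g(0) = mex{} = 0
g(1) = mex{} = 0
g(2) = mex{} = 0
g(3) = mex{} = 0
g(4) = mex{} = 0
g(5) = mex{0} = 1
g(6) = mex{0} = 1
g(7) = mex{0} = 1
g(8) = mex{0} = 1
g(9) = mex{0} = 1
g(10) = mex{0,1} = 2
So g(10) = 2.
Stack B is a plain Nim stack of size 9, so its Grundy value is 9.
By the Sprague-Grundy theorem, the Grundy value of a sum of independent games is the XOR of the component values.
Combined value = 2 ⊕ 9 = 11.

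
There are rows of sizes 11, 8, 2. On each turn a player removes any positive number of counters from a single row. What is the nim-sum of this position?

Write each in binary and XOR column by column:
  1011  (11)
  1000  (8)
  0010  (2)
  ----
  0001  (1)

1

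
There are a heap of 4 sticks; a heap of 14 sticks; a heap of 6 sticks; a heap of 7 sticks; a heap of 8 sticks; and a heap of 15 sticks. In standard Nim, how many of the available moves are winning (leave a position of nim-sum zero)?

Compute the nim-sum pairwise:
4 XOR 14 = 10
10 XOR 6 = 12
12 XOR 7 = 11
11 XOR 8 = 3
3 XOR 15 = 12
The overall nim-sum is X = 12. A heap of size p has a winning move iff p XOR X < p (reduce it to p XOR X).
  4: 4 XOR 12 = 8 ≥ 4 — no move.
  14: 14 XOR 12 = 2 < 14 — winning move (to 2).
  6: 6 XOR 12 = 10 ≥ 6 — no move.
  7: 7 XOR 12 = 11 ≥ 7 — no move.
  8: 8 XOR 12 = 4 < 8 — winning move (to 4).
  15: 15 XOR 12 = 3 < 15 — winning move (to 3).
That gives 3 winning moves.

3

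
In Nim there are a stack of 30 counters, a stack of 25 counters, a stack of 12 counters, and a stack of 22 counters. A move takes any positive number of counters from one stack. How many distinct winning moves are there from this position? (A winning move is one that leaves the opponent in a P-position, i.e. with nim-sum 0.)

Compute the nim-sum pairwise:
30 ⊕ 25 = 7
7 ⊕ 12 = 11
11 ⊕ 22 = 29
The overall nim-sum is X = 29. A stack of size p has a winning move iff p XOR X < p (reduce it to p XOR X).
  30: 30 XOR 29 = 3 < 30 — winning move (to 3).
  25: 25 XOR 29 = 4 < 25 — winning move (to 4).
  12: 12 XOR 29 = 17 ≥ 12 — no move.
  22: 22 XOR 29 = 11 < 22 — winning move (to 11).
That gives 3 winning moves.

3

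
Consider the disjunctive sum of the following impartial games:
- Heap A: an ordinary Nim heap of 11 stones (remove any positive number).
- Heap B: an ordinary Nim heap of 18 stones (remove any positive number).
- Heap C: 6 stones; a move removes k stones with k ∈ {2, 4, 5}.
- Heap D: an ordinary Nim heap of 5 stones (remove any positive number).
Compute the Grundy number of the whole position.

Heap A is a plain Nim heap of size 11, so its Grundy value is 11.
Heap B is a plain Nim heap of size 18, so its Grundy value is 18.
For heap C, compute g(0), g(1), … with moves {2, 4, 5}:
k:     0  1  2  3  4  5  6
g(k):  0  0  1  1  2  2  3
So g(6) = 3.
Heap D is a plain Nim heap of size 5, so its Grundy value is 5.
The value of a disjunctive sum is the nim-sum of the parts.
Combined value = 11 XOR 18 XOR 3 XOR 5 = 31.

31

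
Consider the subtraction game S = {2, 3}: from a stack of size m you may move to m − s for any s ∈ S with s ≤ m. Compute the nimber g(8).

Grundy values for subtraction set {2, 3}:
g(0) = mex{} = 0
g(1) = mex{} = 0
g(2) = mex{0} = 1
g(3) = mex{0} = 1
g(4) = mex{0,1} = 2
g(5) = mex{1} = 0
g(6) = mex{1,2} = 0
g(7) = mex{0,2} = 1
g(8) = mex{0} = 1
So g(8) = 1.

1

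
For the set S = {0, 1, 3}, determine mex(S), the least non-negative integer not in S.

The values 0, 1 are all present; 2 is the first non-negative integer missing from the set.

2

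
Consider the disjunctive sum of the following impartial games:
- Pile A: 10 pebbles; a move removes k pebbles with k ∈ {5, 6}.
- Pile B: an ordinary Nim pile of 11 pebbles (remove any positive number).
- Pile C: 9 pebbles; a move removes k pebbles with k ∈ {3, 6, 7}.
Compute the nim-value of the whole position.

10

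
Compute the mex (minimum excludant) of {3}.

0

0 is not in the set, so the mex is 0.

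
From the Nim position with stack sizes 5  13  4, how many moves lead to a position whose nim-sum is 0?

1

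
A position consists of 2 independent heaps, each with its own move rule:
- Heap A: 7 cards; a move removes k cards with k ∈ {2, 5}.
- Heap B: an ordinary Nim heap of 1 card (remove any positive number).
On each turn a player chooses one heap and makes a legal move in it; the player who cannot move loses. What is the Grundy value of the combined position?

1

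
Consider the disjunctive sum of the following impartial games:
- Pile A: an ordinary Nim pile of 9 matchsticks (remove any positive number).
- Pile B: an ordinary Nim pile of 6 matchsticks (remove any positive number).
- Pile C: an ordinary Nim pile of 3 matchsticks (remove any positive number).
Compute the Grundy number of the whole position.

12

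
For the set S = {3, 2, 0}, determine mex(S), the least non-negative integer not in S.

1

0 is in the set but 1 is not, so the mex is 1.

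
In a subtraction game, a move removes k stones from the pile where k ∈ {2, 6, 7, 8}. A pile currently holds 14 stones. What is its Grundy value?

Grundy values for subtraction set {2, 6, 7, 8}:
k:     0  1  2  3  4  5  6  7  8  9 10 11 12 13 14
g(k):  0  0  1  1  0  0  1  1  2  2  3  3  2  2  0
So g(14) = 0.

0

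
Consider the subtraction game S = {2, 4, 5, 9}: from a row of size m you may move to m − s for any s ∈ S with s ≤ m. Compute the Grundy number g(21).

0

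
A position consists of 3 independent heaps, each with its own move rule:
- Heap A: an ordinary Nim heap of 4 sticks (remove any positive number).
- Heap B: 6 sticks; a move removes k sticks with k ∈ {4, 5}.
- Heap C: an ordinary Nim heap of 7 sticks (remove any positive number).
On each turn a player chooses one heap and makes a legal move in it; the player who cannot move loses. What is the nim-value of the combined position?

Heap A is a plain Nim heap of size 4, so its Grundy value is 4.
Grundy values for heap B (subtraction set {4, 5}):
g(0) = mex{} = 0
g(1) = mex{} = 0
g(2) = mex{} = 0
g(3) = mex{} = 0
g(4) = mex{0} = 1
g(5) = mex{0} = 1
g(6) = mex{0} = 1
So g(6) = 1.
Heap C is a plain Nim heap of size 7, so its Grundy value is 7.
The value of a disjunctive sum is the nim-sum of the parts.
Combined value = 4 XOR 1 XOR 7 = 2.

2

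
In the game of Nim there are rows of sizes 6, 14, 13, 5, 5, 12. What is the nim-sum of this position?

9

Nim-sum: 6 XOR 14 XOR 13 XOR 5 XOR 5 XOR 12 = 9.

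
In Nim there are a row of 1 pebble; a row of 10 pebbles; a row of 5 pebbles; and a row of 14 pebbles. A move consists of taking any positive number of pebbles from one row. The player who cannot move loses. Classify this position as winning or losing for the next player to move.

Nim-sum: 1 ⊕ 10 ⊕ 5 ⊕ 14 = 0.
The nim-sum is 0, so this is a P-position: the player to move is in a losing position under optimal play.

Losing position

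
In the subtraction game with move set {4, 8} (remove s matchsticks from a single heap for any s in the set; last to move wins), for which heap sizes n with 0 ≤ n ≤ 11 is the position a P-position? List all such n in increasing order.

0, 1, 2, 3

Grundy values for subtraction set {4, 8}:
g(0) = mex{} = 0
g(1) = mex{} = 0
g(2) = mex{} = 0
g(3) = mex{} = 0
g(4) = mex{0} = 1
g(5) = mex{0} = 1
g(6) = mex{0} = 1
g(7) = mex{0} = 1
g(8) = mex{0,1} = 2
g(9) = mex{0,1} = 2
g(10) = mex{0,1} = 2
g(11) = mex{0,1} = 2
The P-positions (g = 0) in 0..11 are 0, 1, 2, 3.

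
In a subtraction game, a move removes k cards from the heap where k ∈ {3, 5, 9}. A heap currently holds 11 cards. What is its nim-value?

1

Compute g(0), g(1), … for moves {3, 5, 9}:
k:     0  1  2  3  4  5  6  7  8  9 10 11
g(k):  0  0  0  1  1  1  2  2  0  3  3  1
So g(11) = 1.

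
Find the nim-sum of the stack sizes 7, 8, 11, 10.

14

Compute the nim-sum pairwise:
7 ^ 8 = 15
15 ^ 11 = 4
4 ^ 10 = 14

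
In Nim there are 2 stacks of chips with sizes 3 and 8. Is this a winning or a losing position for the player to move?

Winning position

Nim-sum: 3 ^ 8 = 11.
The nim-sum is 11 ≠ 0, so this is an N-position: the player to move can win.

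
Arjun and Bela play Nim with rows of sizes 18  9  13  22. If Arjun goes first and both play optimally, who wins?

Nim-sum: 18 XOR 9 XOR 13 XOR 22 = 0.
The nim-sum is 0, so this is a P-position: the player to move is in a losing position under optimal play; Arjun is about to move from it and so loses — Bela wins.

Bela wins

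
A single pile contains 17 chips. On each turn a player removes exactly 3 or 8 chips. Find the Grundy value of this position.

Build the Grundy sequence with g(k) = mex{g(k−s) : s ∈ {3, 8}, s ≤ k}:
k:     0  1  2  3  4  5  6  7  8  9 10 11 12 13 14 15 16 17
g(k):  0  0  0  1  1  1  0  0  2  1  1  0  0  0  1  1  1  0
So g(17) = 0.

0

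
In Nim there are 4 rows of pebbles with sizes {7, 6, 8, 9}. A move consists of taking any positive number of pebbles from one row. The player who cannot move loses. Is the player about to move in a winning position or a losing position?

Nim-sum: 7 ⊕ 6 ⊕ 8 ⊕ 9 = 0.
The nim-sum is 0, so this is a P-position: the player to move is in a losing position under optimal play.

Losing position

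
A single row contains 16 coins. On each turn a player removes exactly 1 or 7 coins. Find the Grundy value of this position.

Compute g(0), g(1), … for moves {1, 7}:
k:     0  1  2  3  4  5  6  7  8  9 10 11 12 13 14 15 16
g(k):  0  1  0  1  0  1  0  1  0  1  0  1  0  1  0  1  0
So g(16) = 0.

0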